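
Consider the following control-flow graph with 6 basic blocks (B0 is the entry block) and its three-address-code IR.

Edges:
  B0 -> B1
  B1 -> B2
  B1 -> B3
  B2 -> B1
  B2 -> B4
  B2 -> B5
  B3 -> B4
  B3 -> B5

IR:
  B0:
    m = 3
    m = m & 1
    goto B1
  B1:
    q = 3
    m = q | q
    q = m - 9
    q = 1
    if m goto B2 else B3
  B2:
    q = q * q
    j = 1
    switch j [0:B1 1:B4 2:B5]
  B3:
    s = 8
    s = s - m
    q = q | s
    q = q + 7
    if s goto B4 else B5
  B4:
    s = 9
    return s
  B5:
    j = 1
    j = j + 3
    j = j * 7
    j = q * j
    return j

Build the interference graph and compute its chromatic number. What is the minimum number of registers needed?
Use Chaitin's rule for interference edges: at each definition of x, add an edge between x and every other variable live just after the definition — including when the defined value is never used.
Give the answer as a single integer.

def/use:
  B0 def {m} use ∅
  B1 def {m,q} use ∅
  B2 def {j,q} use {q}
  B3 def {q,s} use {m,q}
  B4 def {s} use ∅
  B5 def {j} use {q}

Live sets:
  live B0: ∅→∅
  live B1: ∅→{m,q}
  live B2: {q}→{q}
  live B3: {m,q}→{q}
  live B4: ∅→∅
  live B5: {q}→∅

Interference:
  j↔{q}
  m↔{q,s}
  q↔{j,m,s}
  s↔{m,q}

Chromatic number:
  lower bound: {m,q,s} mutually conflict ⇒ χ ≥ 3
  assign j→R1 m→R1 q→R0 s→R2 — no edge inside a register ⇒ χ ≤ 3
  χ = 3

Answer: 3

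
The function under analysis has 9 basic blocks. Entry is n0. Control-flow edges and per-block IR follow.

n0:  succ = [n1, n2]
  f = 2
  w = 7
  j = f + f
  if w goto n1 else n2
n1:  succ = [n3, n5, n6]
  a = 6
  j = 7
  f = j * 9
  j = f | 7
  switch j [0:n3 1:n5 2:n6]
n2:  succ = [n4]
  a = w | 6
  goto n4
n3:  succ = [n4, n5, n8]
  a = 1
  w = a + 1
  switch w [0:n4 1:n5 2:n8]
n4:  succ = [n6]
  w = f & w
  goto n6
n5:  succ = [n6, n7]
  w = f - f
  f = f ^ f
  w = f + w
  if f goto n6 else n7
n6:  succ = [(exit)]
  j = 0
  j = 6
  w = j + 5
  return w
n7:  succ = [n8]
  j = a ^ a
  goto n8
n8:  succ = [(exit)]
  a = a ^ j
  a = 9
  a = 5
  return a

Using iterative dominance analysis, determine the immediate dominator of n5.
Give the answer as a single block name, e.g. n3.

Answer: n1

Derivation:
idom tree: n1←n0 n2←n0 n3←n1 n4←n0 n5←n1 n6←n0 n7←n5 n8←n1
Dom at joins:
  n4: preds {n2,n3}: {n0,n2} ∩ {n0,n1,n3} = {n0}; idom=n0
  n5: preds {n1,n3}: {n0,n1} ∩ {n0,n1,n3} = {n0,n1}; idom=n1
  n6: preds {n1,n4,n5}: {n0,n1} ∩ {n0,n4} ∩ {n0,n1,n5} = {n0}; idom=n0
  n8: preds {n3,n7}: {n0,n1,n3} ∩ {n0,n1,n5,n7} = {n0,n1}; idom=n1

idom(n5) = n1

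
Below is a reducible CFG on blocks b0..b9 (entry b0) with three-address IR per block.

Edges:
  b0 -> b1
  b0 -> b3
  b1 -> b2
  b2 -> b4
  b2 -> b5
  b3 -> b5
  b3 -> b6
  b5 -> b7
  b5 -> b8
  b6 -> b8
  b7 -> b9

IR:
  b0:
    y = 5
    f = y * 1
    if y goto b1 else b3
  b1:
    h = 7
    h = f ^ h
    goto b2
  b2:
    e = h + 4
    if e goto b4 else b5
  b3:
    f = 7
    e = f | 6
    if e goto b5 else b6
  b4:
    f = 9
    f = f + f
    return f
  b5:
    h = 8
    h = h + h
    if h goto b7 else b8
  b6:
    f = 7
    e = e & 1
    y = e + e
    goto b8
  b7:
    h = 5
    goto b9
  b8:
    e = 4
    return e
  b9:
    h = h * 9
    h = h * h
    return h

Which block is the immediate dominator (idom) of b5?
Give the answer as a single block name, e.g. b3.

idom tree: b1←b0 b2←b1 b3←b0 b4←b2 b5←b0 b6←b3 b7←b5 b8←b0 b9←b7
Dom at joins:
  b5: preds {b2,b3}: {b0,b1,b2} ∩ {b0,b3} = {b0}; idom=b0
  b8: preds {b5,b6}: {b0,b5} ∩ {b0,b3,b6} = {b0}; idom=b0

idom(b5) = b0

Answer: b0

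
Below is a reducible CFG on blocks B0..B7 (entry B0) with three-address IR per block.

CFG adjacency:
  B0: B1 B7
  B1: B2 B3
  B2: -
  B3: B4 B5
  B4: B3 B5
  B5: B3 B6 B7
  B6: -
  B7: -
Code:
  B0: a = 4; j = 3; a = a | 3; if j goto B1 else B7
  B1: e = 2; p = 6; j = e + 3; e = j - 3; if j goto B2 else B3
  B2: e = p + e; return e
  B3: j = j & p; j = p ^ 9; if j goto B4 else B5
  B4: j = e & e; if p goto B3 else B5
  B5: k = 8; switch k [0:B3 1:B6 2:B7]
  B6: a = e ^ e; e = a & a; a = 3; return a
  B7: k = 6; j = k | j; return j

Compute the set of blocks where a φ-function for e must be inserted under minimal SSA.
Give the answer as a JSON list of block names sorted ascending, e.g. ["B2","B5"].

idom tree: B1←B0 B2←B1 B3←B1 B4←B3 B5←B3 B6←B5 B7←B0
Dom∩ at merges:
  B3: preds {B1,B4,B5}: {B0,B1} ∩ {B0,B1,B3,B4} ∩ {B0,B1,B3,B5} = {B0,B1}; idom=B1
  B5: preds {B3,B4}: {B0,B1,B3} ∩ {B0,B1,B3,B4} = {B0,B1,B3}; idom=B3
  B7: preds {B0,B5}: {B0} ∩ {B0,B1,B3,B5} = {B0}; idom=B0

Frontier:
  B3←B1: walk · to B1
  B3←B4: walk B4→B3 to B1
  B3←B5: walk B5→B3 to B1
  B5←B3: walk · to B3
  B5←B4: walk B4 to B3
  B7←B0: walk · to B0
  B7←B5: walk B5→B3→B1 to B0
  DF(B0)=∅
  DF(B1)={B7}
  DF(B2)=∅
  DF(B3)={B3,B7}
  DF(B4)={B3,B5}
  DF(B5)={B3,B7}
  DF(B6)=∅
  DF(B7)=∅

φ for e: defs {B1,B2,B6}
  DF⁺ = {B7}

Answer: ["B7"]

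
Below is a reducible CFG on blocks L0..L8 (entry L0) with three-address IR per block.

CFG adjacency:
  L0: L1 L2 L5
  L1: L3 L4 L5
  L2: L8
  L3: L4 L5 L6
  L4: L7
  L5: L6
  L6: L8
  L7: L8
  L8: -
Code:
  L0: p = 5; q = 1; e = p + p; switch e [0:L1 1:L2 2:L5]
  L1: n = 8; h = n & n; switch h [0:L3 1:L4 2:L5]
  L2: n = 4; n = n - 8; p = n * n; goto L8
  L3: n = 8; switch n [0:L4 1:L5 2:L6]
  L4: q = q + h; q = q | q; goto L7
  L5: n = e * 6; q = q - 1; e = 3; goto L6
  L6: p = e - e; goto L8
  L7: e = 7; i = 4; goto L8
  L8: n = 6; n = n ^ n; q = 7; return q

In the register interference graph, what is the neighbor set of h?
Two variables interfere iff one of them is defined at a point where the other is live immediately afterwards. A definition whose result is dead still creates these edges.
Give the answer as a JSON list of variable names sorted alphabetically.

Block summaries:
  L0 def {e,p,q} use ∅
  L1 def {h,n} use ∅
  L2 def {n,p} use ∅
  L3 def {n} use ∅
  L4 def {q} use {h,q}
  L5 def {e,n,q} use {e,q}
  L6 def {p} use {e}
  L7 def {e,i} use ∅
  L8 def {n,q} use ∅

Liveness:
  L0: in=∅ out={e,q}
  L1: in={e,q} out={e,h,q}
  L2: in=∅ out=∅
  L3: in={e,h,q} out={e,h,q}
  L4: in={h,q} out=∅
  L5: in={e,q} out={e}
  L6: in={e} out=∅
  L7: in=∅ out=∅
  L8: in=∅ out=∅

Conflict graph:
  e↔{h,n,q}
  h↔{e,n,q}
  i↔∅
  n↔{e,h,q}
  p↔{q}
  q↔{e,h,n,p}

N(h) = ["e", "n", "q"]

Answer: ["e", "n", "q"]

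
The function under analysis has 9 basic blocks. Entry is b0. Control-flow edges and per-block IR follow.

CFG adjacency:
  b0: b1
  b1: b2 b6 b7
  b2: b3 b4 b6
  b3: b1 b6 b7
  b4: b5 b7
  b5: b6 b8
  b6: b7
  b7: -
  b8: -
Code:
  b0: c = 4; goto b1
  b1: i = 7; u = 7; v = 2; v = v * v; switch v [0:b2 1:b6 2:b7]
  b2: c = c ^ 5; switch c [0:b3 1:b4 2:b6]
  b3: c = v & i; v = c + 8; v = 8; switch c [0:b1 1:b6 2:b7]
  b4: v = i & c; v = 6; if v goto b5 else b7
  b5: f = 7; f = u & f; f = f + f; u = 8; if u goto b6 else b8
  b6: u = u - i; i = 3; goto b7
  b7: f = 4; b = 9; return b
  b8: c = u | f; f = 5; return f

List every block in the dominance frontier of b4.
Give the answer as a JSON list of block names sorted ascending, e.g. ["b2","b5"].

idom tree: b1←b0 b2←b1 b3←b2 b4←b2 b5←b4 b6←b1 b7←b1 b8←b5
Dom∩ at merges:
  b1: preds {b0,b3}: {b0} ∩ {b0,b1,b2,b3} = {b0}; idom=b0
  b6: preds {b1,b2,b3,b5}: {b0,b1} ∩ {b0,b1,b2} ∩ {b0,b1,b2,b3} ∩ {b0,b1,b2,b4,b5} = {b0,b1}; idom=b1
  b7: preds {b1,b3,b4,b6}: {b0,b1} ∩ {b0,b1,b2,b3} ∩ {b0,b1,b2,b4} ∩ {b0,b1,b6} = {b0,b1}; idom=b1

DF derivation:
  b1←b0: walk · to b0
  b1←b3: walk b3→b2→b1 to b0
  b6←b1: walk · to b1
  b6←b2: walk b2 to b1
  b6←b3: walk b3→b2 to b1
  b6←b5: walk b5→b4→b2 to b1
  b7←b1: walk · to b1
  b7←b3: walk b3→b2 to b1
  b7←b4: walk b4→b2 to b1
  b7←b6: walk b6 to b1
  DF(b0)=∅
  DF(b1)={b1}
  DF(b2)={b1,b6,b7}
  DF(b3)={b1,b6,b7}
  DF(b4)={b6,b7}
  DF(b5)={b6}
  DF(b6)={b7}
  DF(b7)=∅
  DF(b8)=∅

DF(b4) = ["b6", "b7"]

Answer: ["b6", "b7"]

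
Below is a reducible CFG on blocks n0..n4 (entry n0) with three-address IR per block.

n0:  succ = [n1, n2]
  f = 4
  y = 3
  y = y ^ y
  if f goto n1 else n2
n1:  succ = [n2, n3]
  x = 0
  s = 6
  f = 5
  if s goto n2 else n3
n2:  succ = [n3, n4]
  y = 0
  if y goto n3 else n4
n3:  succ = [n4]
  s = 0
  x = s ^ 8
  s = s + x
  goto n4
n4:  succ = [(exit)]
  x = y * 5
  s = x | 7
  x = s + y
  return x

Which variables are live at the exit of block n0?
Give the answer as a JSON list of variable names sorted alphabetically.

Answer: ["y"]

Working:
Per-block:
  n0 def {f,y} use ∅
  n1 def {f,s,x} use ∅
  n2 def {y} use ∅
  n3 def {s,x} use ∅
  n4 def {s,x} use {y}

Live sets:
  n0 li=∅ lo={y}
  n1 li={y} lo={y}
  n2 li=∅ lo={y}
  n3 li={y} lo={y}
  n4 li={y} lo=∅

live-out(n0) = ["y"]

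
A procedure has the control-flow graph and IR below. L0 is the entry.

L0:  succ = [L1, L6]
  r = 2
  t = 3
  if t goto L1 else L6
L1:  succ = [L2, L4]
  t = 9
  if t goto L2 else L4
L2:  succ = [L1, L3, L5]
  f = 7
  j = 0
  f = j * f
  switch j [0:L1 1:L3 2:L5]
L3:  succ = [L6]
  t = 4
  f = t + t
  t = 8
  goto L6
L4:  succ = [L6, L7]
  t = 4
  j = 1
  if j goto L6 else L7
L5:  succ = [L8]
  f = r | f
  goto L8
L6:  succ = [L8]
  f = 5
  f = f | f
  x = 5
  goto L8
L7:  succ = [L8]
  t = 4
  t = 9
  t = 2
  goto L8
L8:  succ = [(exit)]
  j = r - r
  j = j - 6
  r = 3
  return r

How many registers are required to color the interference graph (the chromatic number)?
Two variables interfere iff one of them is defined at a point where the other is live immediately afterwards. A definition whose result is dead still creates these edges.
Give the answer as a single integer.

Block summaries:
  L0 def {r,t} use ∅
  L1 def {t} use ∅
  L2 def {f,j} use ∅
  L3 def {f,t} use ∅
  L4 def {j,t} use ∅
  L5 def {f} use {f,r}
  L6 def {f,x} use ∅
  L7 def {t} use ∅
  L8 def {j,r} use {r}

Liveness:
  L0 li=∅ lo={r}
  L1 li={r} lo={r}
  L2 li={r} lo={f,r}
  L3 li={r} lo={r}
  L4 li={r} lo={r}
  L5 li={f,r} lo={r}
  L6 li={r} lo={r}
  L7 li={r} lo={r}
  L8 li={r} lo=∅

Interference:
  f: {j,r}
  j: {f,r}
  r: {f,j,t,x}
  t: {r}
  x: {r}

Chromatic number:
  lower bound: {f,j,r} mutually conflict ⇒ χ ≥ 3
  3-colouring: c0={r}  c1={f,t,x}  c2={j}
  χ = 3

Answer: 3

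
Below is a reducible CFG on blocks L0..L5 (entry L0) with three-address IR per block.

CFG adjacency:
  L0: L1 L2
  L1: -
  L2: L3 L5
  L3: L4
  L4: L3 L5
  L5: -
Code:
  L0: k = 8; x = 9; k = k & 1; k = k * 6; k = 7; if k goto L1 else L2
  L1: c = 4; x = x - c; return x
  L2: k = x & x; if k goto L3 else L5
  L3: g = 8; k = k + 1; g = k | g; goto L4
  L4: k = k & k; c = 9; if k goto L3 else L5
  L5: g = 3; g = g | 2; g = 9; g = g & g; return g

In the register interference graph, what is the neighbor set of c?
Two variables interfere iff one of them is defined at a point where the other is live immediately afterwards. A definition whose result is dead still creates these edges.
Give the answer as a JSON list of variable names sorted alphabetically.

Answer: ["k", "x"]

Derivation:
Per-block:
  L0 def {k,x} use ∅
  L1 def {c,x} use {x}
  L2 def {k} use {x}
  L3 def {g,k} use {k}
  L4 def {c,k} use {k}
  L5 def {g} use ∅

Backward fixpoint:
  L0: in=∅ out={x}
  L1: in={x} out=∅
  L2: in={x} out={k}
  L3: in={k} out={k}
  L4: in={k} out={k}
  L5: in=∅ out=∅

Interfere edges:
  c↔{k,x}
  g↔{k}
  k↔{c,g,x}
  x↔{c,k}

N(c) = ["k", "x"]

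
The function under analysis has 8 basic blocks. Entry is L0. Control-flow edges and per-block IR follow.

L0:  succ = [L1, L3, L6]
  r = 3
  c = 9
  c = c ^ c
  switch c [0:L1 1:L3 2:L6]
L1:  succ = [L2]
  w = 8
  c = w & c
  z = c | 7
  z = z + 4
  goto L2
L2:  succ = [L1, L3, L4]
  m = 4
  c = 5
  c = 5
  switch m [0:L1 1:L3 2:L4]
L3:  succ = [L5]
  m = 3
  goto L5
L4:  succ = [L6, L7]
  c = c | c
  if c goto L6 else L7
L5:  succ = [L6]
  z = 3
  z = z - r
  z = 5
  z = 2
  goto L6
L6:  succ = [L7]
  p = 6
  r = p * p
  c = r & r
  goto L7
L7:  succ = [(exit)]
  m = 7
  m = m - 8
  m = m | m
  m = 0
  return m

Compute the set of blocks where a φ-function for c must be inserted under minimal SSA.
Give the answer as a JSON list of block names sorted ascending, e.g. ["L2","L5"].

idom tree: L1←L0 L2←L1 L3←L0 L4←L2 L5←L3 L6←L0 L7←L0
Join-block Dom:
  L1: preds {L0,L2}: {L0} ∩ {L0,L1,L2} = {L0}; idom=L0
  L3: preds {L0,L2}: {L0} ∩ {L0,L1,L2} = {L0}; idom=L0
  L6: preds {L0,L4,L5}: {L0} ∩ {L0,L1,L2,L4} ∩ {L0,L3,L5} = {L0}; idom=L0
  L7: preds {L4,L6}: {L0,L1,L2,L4} ∩ {L0,L6} = {L0}; idom=L0

DF derivation:
  join L1 pred L0: · stop@L0
  join L1 pred L2: L2→L1 stop@L0
  join L3 pred L0: · stop@L0
  join L3 pred L2: L2→L1 stop@L0
  join L6 pred L0: · stop@L0
  join L6 pred L4: L4→L2→L1 stop@L0
  join L6 pred L5: L5→L3 stop@L0
  join L7 pred L4: L4→L2→L1 stop@L0
  join L7 pred L6: L6 stop@L0
  L0: DF=∅
  L1: DF={L1,L3,L6,L7}
  L2: DF={L1,L3,L6,L7}
  L3: DF={L6}
  L4: DF={L6,L7}
  L5: DF={L6}
  L6: DF={L7}
  L7: DF=∅

φ for c: defs {L0,L1,L2,L4,L6}
  DF⁺ = {L1,L3,L6,L7}

Answer: ["L1", "L3", "L6", "L7"]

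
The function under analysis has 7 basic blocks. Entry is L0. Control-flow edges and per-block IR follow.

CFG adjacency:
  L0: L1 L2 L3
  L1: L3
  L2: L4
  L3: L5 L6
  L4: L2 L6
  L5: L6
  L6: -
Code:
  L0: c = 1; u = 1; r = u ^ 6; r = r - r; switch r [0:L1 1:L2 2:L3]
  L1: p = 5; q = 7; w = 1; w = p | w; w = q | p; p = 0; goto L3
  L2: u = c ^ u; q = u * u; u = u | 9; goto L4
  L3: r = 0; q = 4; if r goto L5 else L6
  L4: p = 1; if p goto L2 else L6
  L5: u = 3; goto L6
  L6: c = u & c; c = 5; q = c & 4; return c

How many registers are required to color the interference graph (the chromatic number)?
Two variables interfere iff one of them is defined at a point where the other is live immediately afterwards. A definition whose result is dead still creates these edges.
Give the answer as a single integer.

Block summaries:
  L0: def={c,r,u} ue=∅
  L1: def={p,q,w} ue=∅
  L2: def={q,u} ue={c,u}
  L3: def={q,r} ue=∅
  L4: def={p} ue=∅
  L5: def={u} ue=∅
  L6: def={c,q} ue={c,u}

Backward fixpoint:
  live L0: ∅→{c,u}
  live L1: {c,u}→{c,u}
  live L2: {c,u}→{c,u}
  live L3: {c,u}→{c,u}
  live L4: {c,u}→{c,u}
  live L5: {c}→{c,u}
  live L6: {c,u}→∅

Conflict graph:
  c: {p,q,r,u,w}
  p: {c,q,u,w}
  q: {c,p,r,u,w}
  r: {c,q,u}
  u: {c,p,q,r,w}
  w: {c,p,q,u}

Chromatic number:
  lower bound: {c,p,q,u,w} mutually conflict ⇒ χ ≥ 5
  assign c→c0 p→c3 q→c1 r→c3 u→c2 w→c4 — no edge inside a register ⇒ χ ≤ 5
  χ = 5

Answer: 5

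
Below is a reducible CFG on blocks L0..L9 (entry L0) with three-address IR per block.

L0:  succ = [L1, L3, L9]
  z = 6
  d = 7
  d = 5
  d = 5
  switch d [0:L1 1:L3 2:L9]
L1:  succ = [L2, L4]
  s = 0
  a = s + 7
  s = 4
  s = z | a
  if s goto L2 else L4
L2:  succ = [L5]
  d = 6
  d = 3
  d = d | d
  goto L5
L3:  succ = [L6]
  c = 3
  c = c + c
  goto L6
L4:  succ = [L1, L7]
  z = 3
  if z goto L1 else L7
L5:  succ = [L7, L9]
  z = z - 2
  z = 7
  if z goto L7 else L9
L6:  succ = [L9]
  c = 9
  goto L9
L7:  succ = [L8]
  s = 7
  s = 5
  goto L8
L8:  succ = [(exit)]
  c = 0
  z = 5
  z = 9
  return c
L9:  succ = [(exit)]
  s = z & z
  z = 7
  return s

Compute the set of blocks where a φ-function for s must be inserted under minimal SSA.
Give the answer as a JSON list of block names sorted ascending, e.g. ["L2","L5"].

idom tree: L1←L0 L2←L1 L3←L0 L4←L1 L5←L2 L6←L3 L7←L1 L8←L7 L9←L0
Dom∩ at merges:
  L1: preds {L0,L4}: {L0} ∩ {L0,L1,L4} = {L0}; idom=L0
  L7: preds {L4,L5}: {L0,L1,L4} ∩ {L0,L1,L2,L5} = {L0,L1}; idom=L1
  L9: preds {L0,L5,L6}: {L0} ∩ {L0,L1,L2,L5} ∩ {L0,L3,L6} = {L0}; idom=L0

DF derivation:
  L1←L0: walk · to L0
  L1←L4: walk L4→L1 to L0
  L7←L4: walk L4 to L1
  L7←L5: walk L5→L2 to L1
  L9←L0: walk · to L0
  L9←L5: walk L5→L2→L1 to L0
  L9←L6: walk L6→L3 to L0
  DF(L0)=∅
  DF(L1)={L1,L9}
  DF(L2)={L7,L9}
  DF(L3)={L9}
  DF(L4)={L1,L7}
  DF(L5)={L7,L9}
  DF(L6)={L9}
  DF(L7)=∅
  DF(L8)=∅
  DF(L9)=∅

φ for s: defs {L1,L7,L9}
  DF⁺ = {L1,L9}

Answer: ["L1", "L9"]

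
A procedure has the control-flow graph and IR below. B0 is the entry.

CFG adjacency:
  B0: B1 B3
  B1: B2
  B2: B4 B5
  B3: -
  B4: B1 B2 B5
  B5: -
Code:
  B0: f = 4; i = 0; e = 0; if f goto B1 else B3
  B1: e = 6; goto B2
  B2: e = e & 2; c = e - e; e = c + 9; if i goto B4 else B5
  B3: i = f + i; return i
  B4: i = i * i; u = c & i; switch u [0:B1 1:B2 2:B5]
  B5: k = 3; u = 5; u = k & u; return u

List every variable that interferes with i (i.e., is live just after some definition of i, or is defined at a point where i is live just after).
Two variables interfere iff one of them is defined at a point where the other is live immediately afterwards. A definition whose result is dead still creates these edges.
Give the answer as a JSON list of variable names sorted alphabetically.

Answer: ["c", "e", "f", "u"]

Analysis:
Per-block:
  B0 def {e,f,i} use ∅
  B1 def {e} use ∅
  B2 def {c,e} use {e,i}
  B3 def {i} use {f,i}
  B4 def {i,u} use {c,i}
  B5 def {k,u} use ∅

Liveness:
  B0 li=∅ lo={f,i}
  B1 li={i} lo={e,i}
  B2 li={e,i} lo={c,e,i}
  B3 li={f,i} lo=∅
  B4 li={c,e,i} lo={e,i}
  B5 li=∅ lo=∅

Interference:
  c: {e,i}
  e: {c,f,i,u}
  f: {e,i}
  i: {c,e,f,u}
  k: {u}
  u: {e,i,k}

N(i) = ["c", "e", "f", "u"]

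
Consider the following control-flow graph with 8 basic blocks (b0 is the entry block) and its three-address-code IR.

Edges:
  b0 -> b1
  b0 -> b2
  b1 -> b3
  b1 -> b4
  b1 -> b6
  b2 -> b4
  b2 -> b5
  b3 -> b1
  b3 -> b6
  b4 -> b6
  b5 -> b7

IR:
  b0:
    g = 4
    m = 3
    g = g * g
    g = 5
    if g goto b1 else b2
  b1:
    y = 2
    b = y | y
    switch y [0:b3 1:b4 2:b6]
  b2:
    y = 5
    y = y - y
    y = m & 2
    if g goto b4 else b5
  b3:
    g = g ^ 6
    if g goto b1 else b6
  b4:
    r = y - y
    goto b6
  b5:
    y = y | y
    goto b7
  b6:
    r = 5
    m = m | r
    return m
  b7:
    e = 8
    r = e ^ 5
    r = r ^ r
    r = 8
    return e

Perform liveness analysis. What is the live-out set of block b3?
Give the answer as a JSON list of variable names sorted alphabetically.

Answer: ["g", "m"]

Working:
Per-block:
  b0 def {g,m} use ∅
  b1 def {b,y} use ∅
  b2 def {y} use {g,m}
  b3 def {g} use {g}
  b4 def {r} use {y}
  b5 def {y} use {y}
  b6 def {m,r} use {m}
  b7 def {e,r} use ∅

Live sets:
  b0 li=∅ lo={g,m}
  b1 li={g,m} lo={g,m,y}
  b2 li={g,m} lo={m,y}
  b3 li={g,m} lo={g,m}
  b4 li={m,y} lo={m}
  b5 li={y} lo=∅
  b6 li={m} lo=∅
  b7 li=∅ lo=∅

live-out(b3) = ["g", "m"]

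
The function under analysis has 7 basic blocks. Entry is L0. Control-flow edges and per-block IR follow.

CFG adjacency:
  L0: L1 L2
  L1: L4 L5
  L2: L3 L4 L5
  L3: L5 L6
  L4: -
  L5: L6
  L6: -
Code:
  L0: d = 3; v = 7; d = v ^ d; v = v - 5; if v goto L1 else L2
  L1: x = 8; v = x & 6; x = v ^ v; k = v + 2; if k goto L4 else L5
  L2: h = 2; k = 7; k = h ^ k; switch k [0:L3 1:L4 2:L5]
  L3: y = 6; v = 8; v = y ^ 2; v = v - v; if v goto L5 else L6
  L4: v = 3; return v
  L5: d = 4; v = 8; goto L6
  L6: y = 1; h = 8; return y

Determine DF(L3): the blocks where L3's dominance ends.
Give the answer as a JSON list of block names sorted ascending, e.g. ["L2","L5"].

idom tree: L1←L0 L2←L0 L3←L2 L4←L0 L5←L0 L6←L0
Join-block Dom:
  L4: preds {L1,L2}: {L0,L1} ∩ {L0,L2} = {L0}; idom=L0
  L5: preds {L1,L2,L3}: {L0,L1} ∩ {L0,L2} ∩ {L0,L2,L3} = {L0}; idom=L0
  L6: preds {L3,L5}: {L0,L2,L3} ∩ {L0,L5} = {L0}; idom=L0

DF derivation:
  L4←L1: walk L1 to L0
  L4←L2: walk L2 to L0
  L5←L1: walk L1 to L0
  L5←L2: walk L2 to L0
  L5←L3: walk L3→L2 to L0
  L6←L3: walk L3→L2 to L0
  L6←L5: walk L5 to L0
  DF(L0)=∅
  DF(L1)={L4,L5}
  DF(L2)={L4,L5,L6}
  DF(L3)={L5,L6}
  DF(L4)=∅
  DF(L5)={L6}
  DF(L6)=∅

DF(L3) = ["L5", "L6"]

Answer: ["L5", "L6"]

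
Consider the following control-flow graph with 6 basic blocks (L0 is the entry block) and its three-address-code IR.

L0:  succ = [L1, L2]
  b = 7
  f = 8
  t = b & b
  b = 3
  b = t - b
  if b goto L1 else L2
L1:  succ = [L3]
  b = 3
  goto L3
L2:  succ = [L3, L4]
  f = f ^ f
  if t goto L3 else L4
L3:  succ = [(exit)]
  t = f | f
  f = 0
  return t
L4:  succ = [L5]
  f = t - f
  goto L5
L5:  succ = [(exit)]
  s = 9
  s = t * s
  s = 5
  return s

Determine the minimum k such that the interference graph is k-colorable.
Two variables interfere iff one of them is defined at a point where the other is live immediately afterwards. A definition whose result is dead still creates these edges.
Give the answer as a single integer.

Answer: 3

Analysis:
Per-block:
  L0 def {b,f,t} use ∅
  L1 def {b} use ∅
  L2 def {f} use {f,t}
  L3 def {f,t} use {f}
  L4 def {f} use {f,t}
  L5 def {s} use {t}

Live sets:
  L0 li=∅ lo={f,t}
  L1 li={f} lo={f}
  L2 li={f,t} lo={f,t}
  L3 li={f} lo=∅
  L4 li={f,t} lo={t}
  L5 li={t} lo=∅

Conflict graph:
  b — {f,t}
  f — {b,t}
  s — {t}
  t — {b,f,s}

Colouring:
  clique {b,f,t} ⇒ need ≥ 3
  assign b→r1 f→r2 s→r1 t→r0 — no edge inside a register ⇒ χ ≤ 3
  χ = 3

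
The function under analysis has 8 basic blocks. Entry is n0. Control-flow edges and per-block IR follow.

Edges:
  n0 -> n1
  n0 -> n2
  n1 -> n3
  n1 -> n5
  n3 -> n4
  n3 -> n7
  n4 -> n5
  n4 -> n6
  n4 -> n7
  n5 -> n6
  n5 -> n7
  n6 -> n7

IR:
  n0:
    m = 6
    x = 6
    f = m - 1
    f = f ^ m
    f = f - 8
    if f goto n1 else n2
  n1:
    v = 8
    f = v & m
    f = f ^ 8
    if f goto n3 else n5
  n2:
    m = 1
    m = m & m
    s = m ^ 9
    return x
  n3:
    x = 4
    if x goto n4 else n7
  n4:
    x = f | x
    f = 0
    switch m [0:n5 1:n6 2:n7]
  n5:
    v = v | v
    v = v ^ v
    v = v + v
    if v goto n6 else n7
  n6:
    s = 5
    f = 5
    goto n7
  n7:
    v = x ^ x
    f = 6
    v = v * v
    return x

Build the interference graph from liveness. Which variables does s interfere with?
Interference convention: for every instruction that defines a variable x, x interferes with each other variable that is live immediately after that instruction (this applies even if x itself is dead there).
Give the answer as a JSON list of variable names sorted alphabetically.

Block summaries:
  n0: def={f,m,x} ue=∅
  n1: def={f,v} ue={m}
  n2: def={m,s} ue={x}
  n3: def={x} ue=∅
  n4: def={f,x} ue={f,m,x}
  n5: def={v} ue={v}
  n6: def={f,s} ue=∅
  n7: def={f,v} ue={x}

Live sets:
  n0: in=∅ out={m,x}
  n1: in={m,x} out={f,m,v,x}
  n2: in={x} out=∅
  n3: in={f,m,v} out={f,m,v,x}
  n4: in={f,m,v,x} out={v,x}
  n5: in={v,x} out={x}
  n6: in={x} out={x}
  n7: in={x} out=∅

Interference:
  f — {m,v,x}
  m — {f,v,x}
  s — {x}
  v — {f,m,x}
  x — {f,m,s,v}

N(s) = ["x"]

Answer: ["x"]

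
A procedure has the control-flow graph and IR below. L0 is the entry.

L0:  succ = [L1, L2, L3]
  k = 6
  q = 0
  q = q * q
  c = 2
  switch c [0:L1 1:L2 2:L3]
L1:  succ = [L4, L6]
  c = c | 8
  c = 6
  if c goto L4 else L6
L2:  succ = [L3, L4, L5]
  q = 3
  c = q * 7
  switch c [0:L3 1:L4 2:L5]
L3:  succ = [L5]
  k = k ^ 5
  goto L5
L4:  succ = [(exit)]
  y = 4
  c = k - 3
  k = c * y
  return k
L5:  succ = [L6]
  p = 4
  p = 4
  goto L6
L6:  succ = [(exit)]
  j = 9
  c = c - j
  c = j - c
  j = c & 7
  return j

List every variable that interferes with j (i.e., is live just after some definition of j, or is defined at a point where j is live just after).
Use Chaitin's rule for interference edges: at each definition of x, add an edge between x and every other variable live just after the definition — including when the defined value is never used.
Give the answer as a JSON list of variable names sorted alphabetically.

def/use:
  L0: def={c,k,q} ue=∅
  L1: def={c} ue={c}
  L2: def={c,q} ue=∅
  L3: def={k} ue={k}
  L4: def={c,k,y} ue={k}
  L5: def={p} ue=∅
  L6: def={c,j} ue={c}

Backward fixpoint:
  live L0: ∅→{c,k}
  live L1: {c,k}→{c,k}
  live L2: {k}→{c,k}
  live L3: {c,k}→{c}
  live L4: {k}→∅
  live L5: {c}→{c}
  live L6: {c}→∅

Conflict graph:
  c↔{j,k,p,y}
  j↔{c}
  k↔{c,q,y}
  p↔{c}
  q↔{k}
  y↔{c,k}

N(j) = ["c"]

Answer: ["c"]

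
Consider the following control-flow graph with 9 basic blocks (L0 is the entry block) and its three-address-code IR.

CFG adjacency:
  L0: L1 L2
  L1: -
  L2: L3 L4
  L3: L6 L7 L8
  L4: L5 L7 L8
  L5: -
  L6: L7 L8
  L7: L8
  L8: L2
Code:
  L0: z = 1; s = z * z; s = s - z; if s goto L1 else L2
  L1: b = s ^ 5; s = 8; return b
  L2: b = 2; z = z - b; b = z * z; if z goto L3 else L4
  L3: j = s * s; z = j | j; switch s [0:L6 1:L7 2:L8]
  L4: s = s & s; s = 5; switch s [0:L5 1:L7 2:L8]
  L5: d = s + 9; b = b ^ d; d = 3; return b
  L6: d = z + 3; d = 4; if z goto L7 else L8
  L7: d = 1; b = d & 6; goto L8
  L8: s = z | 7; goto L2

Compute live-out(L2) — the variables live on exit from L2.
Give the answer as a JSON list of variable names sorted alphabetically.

Answer: ["b", "s", "z"]

Analysis:
Block summaries:
  L0: def={s,z} ue=∅
  L1: def={b,s} ue={s}
  L2: def={b,z} ue={z}
  L3: def={j,z} ue={s}
  L4: def={s} ue={s}
  L5: def={b,d} ue={b,s}
  L6: def={d} ue={z}
  L7: def={b,d} ue=∅
  L8: def={s} ue={z}

Liveness:
  L0: in=∅ out={s,z}
  L1: in={s} out=∅
  L2: in={s,z} out={b,s,z}
  L3: in={s} out={z}
  L4: in={b,s,z} out={b,s,z}
  L5: in={b,s} out=∅
  L6: in={z} out={z}
  L7: in={z} out={z}
  L8: in={z} out={s,z}

live-out(L2) = ["b", "s", "z"]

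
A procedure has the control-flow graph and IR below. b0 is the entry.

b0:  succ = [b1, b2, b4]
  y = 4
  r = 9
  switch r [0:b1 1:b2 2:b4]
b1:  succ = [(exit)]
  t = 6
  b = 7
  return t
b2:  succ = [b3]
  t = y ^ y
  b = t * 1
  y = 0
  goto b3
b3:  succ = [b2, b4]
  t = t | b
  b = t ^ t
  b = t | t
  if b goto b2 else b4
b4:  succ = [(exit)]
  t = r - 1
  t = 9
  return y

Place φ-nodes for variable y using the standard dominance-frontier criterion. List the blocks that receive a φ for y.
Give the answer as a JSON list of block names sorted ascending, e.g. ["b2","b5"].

idom tree: b1←b0 b2←b0 b3←b2 b4←b0
Dom∩ at merges:
  b2: preds {b0,b3}: {b0} ∩ {b0,b2,b3} = {b0}; idom=b0
  b4: preds {b0,b3}: {b0} ∩ {b0,b2,b3} = {b0}; idom=b0

DF walk-up:
  join b2 pred b0: · stop@b0
  join b2 pred b3: b3→b2 stop@b0
  join b4 pred b0: · stop@b0
  join b4 pred b3: b3→b2 stop@b0
  b0: DF=∅
  b1: DF=∅
  b2: DF={b2,b4}
  b3: DF={b2,b4}
  b4: DF=∅

φ for y: defs {b0,b2}
  DF⁺ = {b2,b4}

Answer: ["b2", "b4"]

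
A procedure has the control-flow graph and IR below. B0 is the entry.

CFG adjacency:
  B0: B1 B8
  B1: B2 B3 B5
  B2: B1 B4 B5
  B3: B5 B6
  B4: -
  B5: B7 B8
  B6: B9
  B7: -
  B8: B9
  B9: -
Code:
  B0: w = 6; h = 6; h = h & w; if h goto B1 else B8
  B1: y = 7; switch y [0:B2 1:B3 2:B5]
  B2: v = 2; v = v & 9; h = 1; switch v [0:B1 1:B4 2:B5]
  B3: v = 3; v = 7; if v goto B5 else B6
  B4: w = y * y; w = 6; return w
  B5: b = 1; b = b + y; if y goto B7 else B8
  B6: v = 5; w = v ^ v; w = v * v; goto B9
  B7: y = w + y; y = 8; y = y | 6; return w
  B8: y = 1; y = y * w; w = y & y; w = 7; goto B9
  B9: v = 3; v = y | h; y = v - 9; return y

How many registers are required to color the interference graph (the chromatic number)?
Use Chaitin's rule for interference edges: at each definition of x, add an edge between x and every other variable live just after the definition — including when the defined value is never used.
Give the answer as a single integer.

Per-block:
  B0: {h,w} / ∅
  B1: {y} / ∅
  B2: {h,v} / ∅
  B3: {v} / ∅
  B4: {w} / {y}
  B5: {b} / {y}
  B6: {v,w} / ∅
  B7: {y} / {w,y}
  B8: {w,y} / {w}
  B9: {v,y} / {h,y}

Backward fixpoint:
  B0: in=∅ out={h,w}
  B1: in={h,w} out={h,w,y}
  B2: in={w,y} out={h,w,y}
  B3: in={h,w,y} out={h,w,y}
  B4: in={y} out=∅
  B5: in={h,w,y} out={h,w,y}
  B6: in={h,y} out={h,y}
  B7: in={w,y} out=∅
  B8: in={h,w} out={h,y}
  B9: in={h,y} out=∅

Conflict graph:
  b↔{h,w,y}
  h↔{b,v,w,y}
  v↔{h,w,y}
  w↔{b,h,v,y}
  y↔{b,h,v,w}

Chromatic number:
  lower bound: {b,h,w,y} mutually conflict ⇒ χ ≥ 4
  assign b→R3 h→R0 v→R3 w→R1 y→R2 — no edge inside a register ⇒ χ ≤ 4
  χ = 4

Answer: 4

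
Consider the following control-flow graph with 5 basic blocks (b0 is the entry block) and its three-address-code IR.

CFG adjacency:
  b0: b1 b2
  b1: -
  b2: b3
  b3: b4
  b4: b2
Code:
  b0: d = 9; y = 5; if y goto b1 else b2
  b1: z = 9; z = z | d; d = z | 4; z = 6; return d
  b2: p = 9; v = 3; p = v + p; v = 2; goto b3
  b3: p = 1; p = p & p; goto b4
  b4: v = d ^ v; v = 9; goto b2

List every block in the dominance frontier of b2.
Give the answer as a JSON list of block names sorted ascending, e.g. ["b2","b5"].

Answer: ["b2"]

Working:
idom tree: b1←b0 b2←b0 b3←b2 b4←b3
Dom∩ at merges:
  b2: preds {b0,b4}: {b0} ∩ {b0,b2,b3,b4} = {b0}; idom=b0

DF derivation:
  join b2 pred b0: · stop@b0
  join b2 pred b4: b4→b3→b2 stop@b0
  DF(b0)=∅
  DF(b1)=∅
  DF(b2)={b2}
  DF(b3)={b2}
  DF(b4)={b2}

DF(b2) = ["b2"]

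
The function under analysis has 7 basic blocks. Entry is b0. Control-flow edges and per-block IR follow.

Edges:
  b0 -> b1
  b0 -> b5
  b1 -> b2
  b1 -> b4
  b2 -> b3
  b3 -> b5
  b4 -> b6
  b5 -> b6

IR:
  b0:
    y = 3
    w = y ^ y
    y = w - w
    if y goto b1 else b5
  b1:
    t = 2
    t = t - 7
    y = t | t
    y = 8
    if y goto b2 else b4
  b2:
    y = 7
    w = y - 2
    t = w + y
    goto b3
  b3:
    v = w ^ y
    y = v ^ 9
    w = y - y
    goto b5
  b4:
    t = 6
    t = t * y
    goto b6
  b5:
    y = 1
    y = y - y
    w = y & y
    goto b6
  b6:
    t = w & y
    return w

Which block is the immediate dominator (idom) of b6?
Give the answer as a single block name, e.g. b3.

idom tree: b1←b0 b2←b1 b3←b2 b4←b1 b5←b0 b6←b0
Dom at joins:
  b5: preds {b0,b3}: {b0} ∩ {b0,b1,b2,b3} = {b0}; idom=b0
  b6: preds {b4,b5}: {b0,b1,b4} ∩ {b0,b5} = {b0}; idom=b0

idom(b6) = b0

Answer: b0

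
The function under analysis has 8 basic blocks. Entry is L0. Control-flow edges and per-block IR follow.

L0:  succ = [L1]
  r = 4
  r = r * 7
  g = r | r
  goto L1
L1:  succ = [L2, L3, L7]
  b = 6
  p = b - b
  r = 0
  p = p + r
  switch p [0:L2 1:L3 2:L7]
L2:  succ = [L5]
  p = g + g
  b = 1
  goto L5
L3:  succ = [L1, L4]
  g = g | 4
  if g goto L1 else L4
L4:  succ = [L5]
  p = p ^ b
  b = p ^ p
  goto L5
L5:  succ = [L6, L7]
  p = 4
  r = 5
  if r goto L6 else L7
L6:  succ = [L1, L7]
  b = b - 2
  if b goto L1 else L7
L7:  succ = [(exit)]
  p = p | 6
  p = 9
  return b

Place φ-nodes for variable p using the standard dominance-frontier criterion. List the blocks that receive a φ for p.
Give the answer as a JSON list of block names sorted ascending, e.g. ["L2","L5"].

idom tree: L1←L0 L2←L1 L3←L1 L4←L3 L5←L1 L6←L5 L7←L1
Join-block Dom:
  L1: preds {L0,L3,L6}: {L0} ∩ {L0,L1,L3} ∩ {L0,L1,L5,L6} = {L0}; idom=L0
  L5: preds {L2,L4}: {L0,L1,L2} ∩ {L0,L1,L3,L4} = {L0,L1}; idom=L1
  L7: preds {L1,L5,L6}: {L0,L1} ∩ {L0,L1,L5} ∩ {L0,L1,L5,L6} = {L0,L1}; idom=L1

DF derivation:
  join L1 pred L0: · stop@L0
  join L1 pred L3: L3→L1 stop@L0
  join L1 pred L6: L6→L5→L1 stop@L0
  join L5 pred L2: L2 stop@L1
  join L5 pred L4: L4→L3 stop@L1
  join L7 pred L1: · stop@L1
  join L7 pred L5: L5 stop@L1
  join L7 pred L6: L6→L5 stop@L1
  DF(L0)=∅
  DF(L1)={L1}
  DF(L2)={L5}
  DF(L3)={L1,L5}
  DF(L4)={L5}
  DF(L5)={L1,L7}
  DF(L6)={L1,L7}
  DF(L7)=∅

φ for p: defs {L1,L2,L4,L5,L7}
  DF⁺ = {L1,L5,L7}

Answer: ["L1", "L5", "L7"]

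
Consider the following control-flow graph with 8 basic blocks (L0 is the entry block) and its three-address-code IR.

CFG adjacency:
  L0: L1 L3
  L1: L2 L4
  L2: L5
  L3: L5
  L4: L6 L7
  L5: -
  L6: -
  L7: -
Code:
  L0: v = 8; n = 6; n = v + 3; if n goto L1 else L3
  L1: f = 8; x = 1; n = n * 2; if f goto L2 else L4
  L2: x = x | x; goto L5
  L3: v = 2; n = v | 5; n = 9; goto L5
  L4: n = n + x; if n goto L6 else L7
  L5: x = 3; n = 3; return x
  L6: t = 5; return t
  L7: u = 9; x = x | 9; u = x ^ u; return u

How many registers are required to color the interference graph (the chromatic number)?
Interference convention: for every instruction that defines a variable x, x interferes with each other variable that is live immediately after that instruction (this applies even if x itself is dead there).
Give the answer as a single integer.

Block summaries:
  L0 def {n,v} use ∅
  L1 def {f,n,x} use {n}
  L2 def {x} use {x}
  L3 def {n,v} use ∅
  L4 def {n} use {n,x}
  L5 def {n,x} use ∅
  L6 def {t} use ∅
  L7 def {u,x} use {x}

Liveness:
  L0: in=∅ out={n}
  L1: in={n} out={n,x}
  L2: in={x} out=∅
  L3: in=∅ out=∅
  L4: in={n,x} out={x}
  L5: in=∅ out=∅
  L6: in=∅ out=∅
  L7: in={x} out=∅

Interference:
  f: {n,x}
  n: {f,v,x}
  t: ∅
  u: {x}
  v: {n}
  x: {f,n,u}

Registers:
  clique {f,n,x} ⇒ need ≥ 3
  assign f→r2 n→r0 t→r0 u→r0 v→r1 x→r1 — no edge inside a register ⇒ χ ≤ 3
  χ = 3

Answer: 3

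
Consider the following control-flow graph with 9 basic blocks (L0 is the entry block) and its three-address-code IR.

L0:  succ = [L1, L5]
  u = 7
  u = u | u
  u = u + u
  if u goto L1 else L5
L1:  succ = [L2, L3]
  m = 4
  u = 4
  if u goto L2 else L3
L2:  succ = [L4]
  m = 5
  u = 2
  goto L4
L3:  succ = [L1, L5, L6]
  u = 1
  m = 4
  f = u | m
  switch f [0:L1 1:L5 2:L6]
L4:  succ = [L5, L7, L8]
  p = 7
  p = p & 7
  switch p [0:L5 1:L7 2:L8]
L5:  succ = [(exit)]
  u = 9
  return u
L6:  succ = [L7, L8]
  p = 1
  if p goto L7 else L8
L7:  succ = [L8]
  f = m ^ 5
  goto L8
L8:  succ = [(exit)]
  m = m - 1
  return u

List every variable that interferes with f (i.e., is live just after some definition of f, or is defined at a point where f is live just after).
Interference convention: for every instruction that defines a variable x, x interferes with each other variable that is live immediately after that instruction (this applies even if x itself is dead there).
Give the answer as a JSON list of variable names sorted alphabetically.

Answer: ["m", "u"]

Analysis:
def/use:
  L0 def {u} use ∅
  L1 def {m,u} use ∅
  L2 def {m,u} use ∅
  L3 def {f,m,u} use ∅
  L4 def {p} use ∅
  L5 def {u} use ∅
  L6 def {p} use ∅
  L7 def {f} use {m}
  L8 def {m} use {m,u}

Backward fixpoint:
  L0 li=∅ lo=∅
  L1 li=∅ lo=∅
  L2 li=∅ lo={m,u}
  L3 li=∅ lo={m,u}
  L4 li={m,u} lo={m,u}
  L5 li=∅ lo=∅
  L6 li={m,u} lo={m,u}
  L7 li={m,u} lo={m,u}
  L8 li={m,u} lo=∅

Interference:
  f↔{m,u}
  m↔{f,p,u}
  p↔{m,u}
  u↔{f,m,p}

N(f) = ["m", "u"]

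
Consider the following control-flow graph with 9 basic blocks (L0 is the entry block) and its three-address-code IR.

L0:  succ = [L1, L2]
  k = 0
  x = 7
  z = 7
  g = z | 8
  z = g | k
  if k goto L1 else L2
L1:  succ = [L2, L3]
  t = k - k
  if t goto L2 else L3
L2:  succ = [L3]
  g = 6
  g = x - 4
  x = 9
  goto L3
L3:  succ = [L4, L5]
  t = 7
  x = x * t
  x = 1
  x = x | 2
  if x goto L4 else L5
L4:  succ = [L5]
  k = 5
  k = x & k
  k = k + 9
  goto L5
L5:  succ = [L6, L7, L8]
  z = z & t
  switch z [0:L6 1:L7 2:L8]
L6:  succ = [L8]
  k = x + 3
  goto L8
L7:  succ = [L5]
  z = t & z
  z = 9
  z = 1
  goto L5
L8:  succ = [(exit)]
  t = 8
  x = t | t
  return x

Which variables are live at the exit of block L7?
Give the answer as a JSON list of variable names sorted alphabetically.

Block summaries:
  L0 def {g,k,x,z} use ∅
  L1 def {t} use {k}
  L2 def {g,x} use {x}
  L3 def {t,x} use {x}
  L4 def {k} use {x}
  L5 def {z} use {t,z}
  L6 def {k} use {x}
  L7 def {z} use {t,z}
  L8 def {t,x} use ∅

Liveness:
  L0: in=∅ out={k,x,z}
  L1: in={k,x,z} out={x,z}
  L2: in={x,z} out={x,z}
  L3: in={x,z} out={t,x,z}
  L4: in={t,x,z} out={t,x,z}
  L5: in={t,x,z} out={t,x,z}
  L6: in={x} out=∅
  L7: in={t,x,z} out={t,x,z}
  L8: in=∅ out=∅

live-out(L7) = ["t", "x", "z"]

Answer: ["t", "x", "z"]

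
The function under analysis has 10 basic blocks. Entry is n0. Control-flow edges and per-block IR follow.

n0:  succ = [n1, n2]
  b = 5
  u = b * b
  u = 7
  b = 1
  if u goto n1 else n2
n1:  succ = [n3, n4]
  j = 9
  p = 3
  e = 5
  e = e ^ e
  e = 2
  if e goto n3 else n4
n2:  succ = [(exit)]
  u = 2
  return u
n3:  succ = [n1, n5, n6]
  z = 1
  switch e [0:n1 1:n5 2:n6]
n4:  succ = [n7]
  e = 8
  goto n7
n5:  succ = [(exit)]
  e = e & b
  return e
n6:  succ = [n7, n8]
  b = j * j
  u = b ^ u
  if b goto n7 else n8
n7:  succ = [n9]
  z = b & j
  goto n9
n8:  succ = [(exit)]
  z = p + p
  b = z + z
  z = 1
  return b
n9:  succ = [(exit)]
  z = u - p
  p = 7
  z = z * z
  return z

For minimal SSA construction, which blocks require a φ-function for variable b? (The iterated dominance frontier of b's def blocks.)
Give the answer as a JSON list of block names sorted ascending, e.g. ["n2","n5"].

idom tree: n1←n0 n2←n0 n3←n1 n4←n1 n5←n3 n6←n3 n7←n1 n8←n6 n9←n7
Dom at joins:
  n1: preds {n0,n3}: {n0} ∩ {n0,n1,n3} = {n0}; idom=n0
  n7: preds {n4,n6}: {n0,n1,n4} ∩ {n0,n1,n3,n6} = {n0,n1}; idom=n1

DF derivation:
  n1←n0: walk · to n0
  n1←n3: walk n3→n1 to n0
  n7←n4: walk n4 to n1
  n7←n6: walk n6→n3 to n1
  n0 → ∅
  n1 → {n1}
  n2 → ∅
  n3 → {n1,n7}
  n4 → {n7}
  n5 → ∅
  n6 → {n7}
  n7 → ∅
  n8 → ∅
  n9 → ∅

φ for b: defs {n0,n6,n8}
  DF⁺ = {n7}

Answer: ["n7"]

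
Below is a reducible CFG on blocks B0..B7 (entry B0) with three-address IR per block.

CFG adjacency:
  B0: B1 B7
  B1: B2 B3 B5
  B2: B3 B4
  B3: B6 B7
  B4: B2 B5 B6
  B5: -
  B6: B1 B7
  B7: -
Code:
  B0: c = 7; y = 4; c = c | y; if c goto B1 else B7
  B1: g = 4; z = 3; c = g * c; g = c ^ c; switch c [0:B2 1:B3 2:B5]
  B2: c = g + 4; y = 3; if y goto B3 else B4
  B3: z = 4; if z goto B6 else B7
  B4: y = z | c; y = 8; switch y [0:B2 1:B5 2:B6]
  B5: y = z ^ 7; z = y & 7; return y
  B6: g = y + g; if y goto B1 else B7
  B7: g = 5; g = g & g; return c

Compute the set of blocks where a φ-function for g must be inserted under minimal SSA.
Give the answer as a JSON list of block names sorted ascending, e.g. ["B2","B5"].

idom tree: B1←B0 B2←B1 B3←B1 B4←B2 B5←B1 B6←B1 B7←B0
Dom at joins:
  B1: preds {B0,B6}: {B0} ∩ {B0,B1,B6} = {B0}; idom=B0
  B2: preds {B1,B4}: {B0,B1} ∩ {B0,B1,B2,B4} = {B0,B1}; idom=B1
  B3: preds {B1,B2}: {B0,B1} ∩ {B0,B1,B2} = {B0,B1}; idom=B1
  B5: preds {B1,B4}: {B0,B1} ∩ {B0,B1,B2,B4} = {B0,B1}; idom=B1
  B6: preds {B3,B4}: {B0,B1,B3} ∩ {B0,B1,B2,B4} = {B0,B1}; idom=B1
  B7: preds {B0,B3,B6}: {B0} ∩ {B0,B1,B3} ∩ {B0,B1,B6} = {B0}; idom=B0

DF derivation:
  join B1 pred B0: · stop@B0
  join B1 pred B6: B6→B1 stop@B0
  join B2 pred B1: · stop@B1
  join B2 pred B4: B4→B2 stop@B1
  join B3 pred B1: · stop@B1
  join B3 pred B2: B2 stop@B1
  join B5 pred B1: · stop@B1
  join B5 pred B4: B4→B2 stop@B1
  join B6 pred B3: B3 stop@B1
  join B6 pred B4: B4→B2 stop@B1
  join B7 pred B0: · stop@B0
  join B7 pred B3: B3→B1 stop@B0
  join B7 pred B6: B6→B1 stop@B0
  B0: DF=∅
  B1: DF={B1,B7}
  B2: DF={B2,B3,B5,B6}
  B3: DF={B6,B7}
  B4: DF={B2,B5,B6}
  B5: DF=∅
  B6: DF={B1,B7}
  B7: DF=∅

φ for g: defs {B1,B6,B7}
  DF⁺ = {B1,B7}

Answer: ["B1", "B7"]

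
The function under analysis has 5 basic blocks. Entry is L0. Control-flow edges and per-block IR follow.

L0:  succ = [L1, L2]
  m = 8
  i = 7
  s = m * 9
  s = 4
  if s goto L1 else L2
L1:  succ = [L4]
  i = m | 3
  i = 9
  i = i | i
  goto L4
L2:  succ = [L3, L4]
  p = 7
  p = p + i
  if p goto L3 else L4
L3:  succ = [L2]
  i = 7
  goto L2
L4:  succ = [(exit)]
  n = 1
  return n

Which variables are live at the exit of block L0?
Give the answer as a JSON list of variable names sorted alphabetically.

Per-block:
  L0 def {i,m,s} use ∅
  L1 def {i} use {m}
  L2 def {p} use {i}
  L3 def {i} use ∅
  L4 def {n} use ∅

Live sets:
  L0: in=∅ out={i,m}
  L1: in={m} out=∅
  L2: in={i} out=∅
  L3: in=∅ out={i}
  L4: in=∅ out=∅

live-out(L0) = ["i", "m"]

Answer: ["i", "m"]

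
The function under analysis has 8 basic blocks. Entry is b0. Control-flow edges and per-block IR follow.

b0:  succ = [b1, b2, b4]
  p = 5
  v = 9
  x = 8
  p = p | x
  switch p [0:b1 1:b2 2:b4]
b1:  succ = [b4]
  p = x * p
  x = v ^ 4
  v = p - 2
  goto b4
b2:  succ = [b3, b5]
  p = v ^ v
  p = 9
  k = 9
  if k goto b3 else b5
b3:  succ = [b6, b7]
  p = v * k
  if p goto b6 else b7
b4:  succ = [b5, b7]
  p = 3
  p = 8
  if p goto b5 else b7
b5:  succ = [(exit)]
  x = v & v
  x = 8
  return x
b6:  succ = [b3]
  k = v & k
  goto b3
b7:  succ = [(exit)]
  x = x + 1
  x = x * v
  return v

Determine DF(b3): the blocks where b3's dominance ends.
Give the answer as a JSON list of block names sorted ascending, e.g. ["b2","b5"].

idom tree: b1←b0 b2←b0 b3←b2 b4←b0 b5←b0 b6←b3 b7←b0
Dom at joins:
  b3: preds {b2,b6}: {b0,b2} ∩ {b0,b2,b3,b6} = {b0,b2}; idom=b2
  b4: preds {b0,b1}: {b0} ∩ {b0,b1} = {b0}; idom=b0
  b5: preds {b2,b4}: {b0,b2} ∩ {b0,b4} = {b0}; idom=b0
  b7: preds {b3,b4}: {b0,b2,b3} ∩ {b0,b4} = {b0}; idom=b0

Frontier:
  b3←b2: walk · to b2
  b3←b6: walk b6→b3 to b2
  b4←b0: walk · to b0
  b4←b1: walk b1 to b0
  b5←b2: walk b2 to b0
  b5←b4: walk b4 to b0
  b7←b3: walk b3→b2 to b0
  b7←b4: walk b4 to b0
  b0: DF=∅
  b1: DF={b4}
  b2: DF={b5,b7}
  b3: DF={b3,b7}
  b4: DF={b5,b7}
  b5: DF=∅
  b6: DF={b3}
  b7: DF=∅

DF(b3) = ["b3", "b7"]

Answer: ["b3", "b7"]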